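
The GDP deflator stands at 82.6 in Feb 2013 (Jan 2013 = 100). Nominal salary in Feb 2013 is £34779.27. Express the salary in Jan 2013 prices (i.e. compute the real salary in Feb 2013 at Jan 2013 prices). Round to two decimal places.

42105.65

Real = Nominal ÷ (Index/100) = 34779.27 ÷ (82.6/100)
     = 34779.27 ÷ 0.826 = 42105.6538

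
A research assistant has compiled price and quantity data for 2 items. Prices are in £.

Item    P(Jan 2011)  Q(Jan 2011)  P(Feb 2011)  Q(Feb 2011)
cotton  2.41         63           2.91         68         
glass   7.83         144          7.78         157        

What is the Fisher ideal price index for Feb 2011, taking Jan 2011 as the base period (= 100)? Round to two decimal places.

Laspeyres component (base-period weights):
ΣP(Feb 2011)Q(Jan 2011) = 2.91×63 + 7.78×144 = 183.33 + 1120.32 = 1303.65
ΣP(Jan 2011)Q(Jan 2011) = 2.41×63 + 7.83×144 = 151.83 + 1127.52 = 1279.35
L = 1303.65 / 1279.35 × 100 = 101.8994
Paasche component (current-period weights):
ΣP(Feb 2011)Q(Feb 2011) = 2.91×68 + 7.78×157 = 197.88 + 1221.46 = 1419.34
ΣP(Jan 2011)Q(Feb 2011) = 2.41×68 + 7.83×157 = 163.88 + 1229.31 = 1393.19
P = 1419.34 / 1393.19 × 100 = 101.8770
Fisher = √(L × P) = √(101.8994 × 101.8770) = 101.8882

101.89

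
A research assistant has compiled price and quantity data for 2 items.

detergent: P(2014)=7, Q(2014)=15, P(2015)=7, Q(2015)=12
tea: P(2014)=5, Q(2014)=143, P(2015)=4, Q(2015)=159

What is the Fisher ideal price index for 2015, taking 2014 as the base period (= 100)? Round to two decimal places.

82.24

Laspeyres component (base-period weights):
ΣP(2015)Q(2014) = 7×15 + 4×143 = 105 + 572 = 677
ΣP(2014)Q(2014) = 7×15 + 5×143 = 105 + 715 = 820
L = 677 / 820 × 100 = 82.5610
Paasche component (current-period weights):
ΣP(2015)Q(2015) = 7×12 + 4×159 = 84 + 636 = 720
ΣP(2014)Q(2015) = 7×12 + 5×159 = 84 + 795 = 879
P = 720 / 879 × 100 = 81.9113
Fisher = √(L × P) = √(82.5610 × 81.9113) = 82.2355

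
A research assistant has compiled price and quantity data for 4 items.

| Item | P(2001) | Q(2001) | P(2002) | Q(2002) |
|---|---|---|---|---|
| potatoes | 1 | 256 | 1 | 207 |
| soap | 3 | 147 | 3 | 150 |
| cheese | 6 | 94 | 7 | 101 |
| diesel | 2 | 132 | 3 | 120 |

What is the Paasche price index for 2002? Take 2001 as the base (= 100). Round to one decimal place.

Paasche price index uses current-period quantities as weights.
ΣP(2002)·Q(2002) = 1×207 + 3×150 + 7×101 + 3×120 = 207 + 450 + 707 + 360 = 1724
ΣP(2001)·Q(2002) = 1×207 + 3×150 + 6×101 + 2×120 = 207 + 450 + 606 + 240 = 1503
Index = 1724 / 1503 × 100 = 114.7039

114.7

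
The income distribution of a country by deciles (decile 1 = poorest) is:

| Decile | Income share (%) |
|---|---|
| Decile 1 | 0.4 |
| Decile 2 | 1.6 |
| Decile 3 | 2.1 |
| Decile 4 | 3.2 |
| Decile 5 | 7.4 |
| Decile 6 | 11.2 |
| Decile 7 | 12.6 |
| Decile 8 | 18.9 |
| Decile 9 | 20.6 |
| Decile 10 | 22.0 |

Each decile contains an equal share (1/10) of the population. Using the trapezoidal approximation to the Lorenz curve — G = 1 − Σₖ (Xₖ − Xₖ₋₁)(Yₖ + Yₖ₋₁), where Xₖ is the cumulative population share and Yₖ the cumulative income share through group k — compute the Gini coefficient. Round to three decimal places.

Cumulative income shares Yₖ: 0.0040, 0.0200, 0.0410, 0.0730, 0.1470, 0.2590, 0.3850, 0.5740, 0.7800, 1.0000
Σ (Xₖ−Xₖ₋₁)(Yₖ+Yₖ₋₁) = (1/10)(0.0040+0.0000) + (1/10)(0.0200+0.0040) + (1/10)(0.0410+0.0200) + (1/10)(0.0730+0.0410) + (1/10)(0.1470+0.0730) + (1/10)(0.2590+0.1470) + (1/10)(0.3850+0.2590) + (1/10)(0.5740+0.3850) + (1/10)(0.7800+0.5740) + (1/10)(1.0000+0.7800)
  = 0.0004 + 0.0024 + 0.0061 + 0.0114 + 0.0220 + 0.0406 + 0.0644 + 0.0959 + 0.1354 + 0.1780 = 0.5566
G = 1 − 0.5566 = 0.4434

0.443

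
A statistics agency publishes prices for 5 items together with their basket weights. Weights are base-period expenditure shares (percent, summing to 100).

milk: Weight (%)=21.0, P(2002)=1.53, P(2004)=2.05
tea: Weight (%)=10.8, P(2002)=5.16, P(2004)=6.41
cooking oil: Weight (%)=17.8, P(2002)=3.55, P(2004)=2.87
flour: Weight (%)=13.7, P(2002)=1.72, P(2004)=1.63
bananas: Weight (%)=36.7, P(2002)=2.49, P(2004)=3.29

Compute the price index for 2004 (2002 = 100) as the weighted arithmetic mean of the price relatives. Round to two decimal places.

milk: 21.0 × (2.05/1.53) = 21.0 × 1.339869 = 28.1373
tea: 10.8 × (6.41/5.16) = 10.8 × 1.242248 = 13.4163
cooking oil: 17.8 × (2.87/3.55) = 17.8 × 0.808451 = 14.3904
flour: 13.7 × (1.63/1.72) = 13.7 × 0.947674 = 12.9831
bananas: 36.7 × (3.29/2.49) = 36.7 × 1.321285 = 48.4912
Index = Σ wᵢ·(p₁ᵢ/p₀ᵢ) = 28.1373 + 13.4163 + 14.3904 + 12.9831 + 48.4912 = 117.4183

117.42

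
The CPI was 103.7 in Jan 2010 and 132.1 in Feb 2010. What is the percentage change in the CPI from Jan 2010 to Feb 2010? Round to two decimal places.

27.39%

Change = (132.1 − 103.7) / 103.7 × 100
       = 28.4 / 103.7 × 100 = 27.3867%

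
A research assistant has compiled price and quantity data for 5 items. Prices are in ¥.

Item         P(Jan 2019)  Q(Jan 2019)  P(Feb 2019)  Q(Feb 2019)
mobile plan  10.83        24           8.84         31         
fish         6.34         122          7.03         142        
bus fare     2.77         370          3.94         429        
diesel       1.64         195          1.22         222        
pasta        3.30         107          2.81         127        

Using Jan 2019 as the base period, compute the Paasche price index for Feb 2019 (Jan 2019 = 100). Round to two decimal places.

Paasche price index uses current-period quantities as weights.
ΣP(Feb 2019)·Q(Feb 2019) = 8.84×31 + 7.03×142 + 3.94×429 + 1.22×222 + 2.81×127 = 274.04 + 998.26 + 1690.26 + 270.84 + 356.87 = 3590.27
ΣP(Jan 2019)·Q(Feb 2019) = 10.83×31 + 6.34×142 + 2.77×429 + 1.64×222 + 3.30×127 = 335.73 + 900.28 + 1188.33 + 364.08 + 419.1 = 3207.52
Index = 3590.27 / 3207.52 × 100 = 111.9329

111.93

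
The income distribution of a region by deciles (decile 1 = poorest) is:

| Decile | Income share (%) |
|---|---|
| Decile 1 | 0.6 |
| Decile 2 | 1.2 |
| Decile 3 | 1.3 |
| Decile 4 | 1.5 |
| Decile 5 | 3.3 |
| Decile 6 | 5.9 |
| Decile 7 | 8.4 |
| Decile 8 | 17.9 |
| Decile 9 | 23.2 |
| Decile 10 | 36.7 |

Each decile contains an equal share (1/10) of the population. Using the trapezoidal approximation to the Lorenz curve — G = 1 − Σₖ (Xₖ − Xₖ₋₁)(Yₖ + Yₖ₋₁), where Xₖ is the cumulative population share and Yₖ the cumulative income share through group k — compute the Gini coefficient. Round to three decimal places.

0.585

Cumulative income shares Yₖ: 0.0060, 0.0180, 0.0310, 0.0460, 0.0790, 0.1380, 0.2220, 0.4010, 0.6330, 1.0000
Σ (Xₖ−Xₖ₋₁)(Yₖ+Yₖ₋₁) = (1/10)(0.0060+0.0000) + (1/10)(0.0180+0.0060) + (1/10)(0.0310+0.0180) + (1/10)(0.0460+0.0310) + (1/10)(0.0790+0.0460) + (1/10)(0.1380+0.0790) + (1/10)(0.2220+0.1380) + (1/10)(0.4010+0.2220) + (1/10)(0.6330+0.4010) + (1/10)(1.0000+0.6330)
  = 0.0006 + 0.0024 + 0.0049 + 0.0077 + 0.0125 + 0.0217 + 0.0360 + 0.0623 + 0.1034 + 0.1633 = 0.4148
G = 1 − 0.4148 = 0.5852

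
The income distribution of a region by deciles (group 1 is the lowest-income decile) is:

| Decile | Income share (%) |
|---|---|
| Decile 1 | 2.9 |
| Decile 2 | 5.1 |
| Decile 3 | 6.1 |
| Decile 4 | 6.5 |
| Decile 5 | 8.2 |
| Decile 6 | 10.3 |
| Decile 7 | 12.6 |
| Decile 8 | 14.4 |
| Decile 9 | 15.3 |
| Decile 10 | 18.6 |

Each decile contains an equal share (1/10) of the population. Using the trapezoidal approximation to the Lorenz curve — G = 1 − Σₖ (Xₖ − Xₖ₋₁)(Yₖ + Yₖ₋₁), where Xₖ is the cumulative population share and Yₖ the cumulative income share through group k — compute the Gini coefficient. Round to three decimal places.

Cumulative income shares Yₖ: 0.0290, 0.0800, 0.1410, 0.2060, 0.2880, 0.3910, 0.5170, 0.6610, 0.8140, 1.0000
Σ (Xₖ−Xₖ₋₁)(Yₖ+Yₖ₋₁) = (1/10)(0.0290+0.0000) + (1/10)(0.0800+0.0290) + (1/10)(0.1410+0.0800) + (1/10)(0.2060+0.1410) + (1/10)(0.2880+0.2060) + (1/10)(0.3910+0.2880) + (1/10)(0.5170+0.3910) + (1/10)(0.6610+0.5170) + (1/10)(0.8140+0.6610) + (1/10)(1.0000+0.8140)
  = 0.0029 + 0.0109 + 0.0221 + 0.0347 + 0.0494 + 0.0679 + 0.0908 + 0.1178 + 0.1475 + 0.1814 = 0.7254
G = 1 − 0.7254 = 0.2746

0.275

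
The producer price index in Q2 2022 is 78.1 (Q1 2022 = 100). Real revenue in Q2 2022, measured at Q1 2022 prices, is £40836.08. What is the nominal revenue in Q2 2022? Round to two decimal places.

Nominal = Real × (Index/100) = 40836.08 × (78.1/100)
        = 40836.08 × 0.781 = 31892.9785

31892.98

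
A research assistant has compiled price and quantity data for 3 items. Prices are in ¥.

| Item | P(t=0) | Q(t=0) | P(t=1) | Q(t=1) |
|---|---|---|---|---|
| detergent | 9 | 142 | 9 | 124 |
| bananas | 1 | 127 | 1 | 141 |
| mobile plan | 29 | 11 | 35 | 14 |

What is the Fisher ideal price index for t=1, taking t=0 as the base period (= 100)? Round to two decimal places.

Laspeyres component (base-period weights):
ΣP(t=1)Q(t=0) = 9×142 + 1×127 + 35×11 = 1278 + 127 + 385 = 1790
ΣP(t=0)Q(t=0) = 9×142 + 1×127 + 29×11 = 1278 + 127 + 319 = 1724
L = 1790 / 1724 × 100 = 103.8283
Paasche component (current-period weights):
ΣP(t=1)Q(t=1) = 9×124 + 1×141 + 35×14 = 1116 + 141 + 490 = 1747
ΣP(t=0)Q(t=1) = 9×124 + 1×141 + 29×14 = 1116 + 141 + 406 = 1663
P = 1747 / 1663 × 100 = 105.0511
Fisher = √(L × P) = √(103.8283 × 105.0511) = 104.4379

104.44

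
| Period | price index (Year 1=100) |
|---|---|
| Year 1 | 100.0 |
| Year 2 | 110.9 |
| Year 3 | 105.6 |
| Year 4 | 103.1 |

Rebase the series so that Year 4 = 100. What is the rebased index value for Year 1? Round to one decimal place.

Rebased(Year 1) = 100.0 / 103.1 × 100 = 96.9932

97.0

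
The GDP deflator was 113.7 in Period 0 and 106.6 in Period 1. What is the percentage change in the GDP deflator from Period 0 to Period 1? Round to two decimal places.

Change = (106.6 − 113.7) / 113.7 × 100
       = -7.1 / 113.7 × 100 = -6.2445%

-6.24%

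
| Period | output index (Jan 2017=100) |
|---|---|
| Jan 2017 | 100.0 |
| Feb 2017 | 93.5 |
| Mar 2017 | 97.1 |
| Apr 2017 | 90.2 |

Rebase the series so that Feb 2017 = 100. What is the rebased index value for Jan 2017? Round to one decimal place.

107.0

Rebased(Jan 2017) = 100.0 / 93.5 × 100 = 106.9519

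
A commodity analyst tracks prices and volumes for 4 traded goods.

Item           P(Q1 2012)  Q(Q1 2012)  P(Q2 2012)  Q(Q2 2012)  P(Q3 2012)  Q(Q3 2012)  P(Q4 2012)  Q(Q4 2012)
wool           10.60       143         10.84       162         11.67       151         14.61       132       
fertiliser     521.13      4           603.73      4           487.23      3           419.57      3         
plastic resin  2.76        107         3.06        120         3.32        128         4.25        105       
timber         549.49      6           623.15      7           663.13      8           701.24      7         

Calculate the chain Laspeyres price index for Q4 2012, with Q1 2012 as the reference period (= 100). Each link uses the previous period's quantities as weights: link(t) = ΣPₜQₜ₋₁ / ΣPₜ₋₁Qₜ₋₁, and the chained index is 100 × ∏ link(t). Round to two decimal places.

119.68

Link Q1 2012→Q2 2012:
ΣP(Q2 2012)Q(Q1 2012) = 10.84×143 + 603.73×4 + 3.06×107 + 623.15×6 = 1550.12 + 2414.92 + 327.42 + 3738.9 = 8031.36
ΣP(Q1 2012)Q(Q1 2012) = 10.60×143 + 521.13×4 + 2.76×107 + 549.49×6 = 1515.8 + 2084.52 + 295.32 + 3296.94 = 7192.58
link = 8031.36/7192.58 = 1.116617
Link Q2 2012→Q3 2012:
ΣP(Q3 2012)Q(Q2 2012) = 11.67×162 + 487.23×4 + 3.32×120 + 663.13×7 = 1890.54 + 1948.92 + 398.4 + 4641.91 = 8879.77
ΣP(Q2 2012)Q(Q2 2012) = 10.84×162 + 603.73×4 + 3.06×120 + 623.15×7 = 1756.08 + 2414.92 + 367.2 + 4362.05 = 8900.25
link = 8879.77/8900.25 = 0.997699
Link Q3 2012→Q4 2012:
ΣP(Q4 2012)Q(Q3 2012) = 14.61×151 + 419.57×3 + 4.25×128 + 701.24×8 = 2206.11 + 1258.71 + 544 + 5609.92 = 9618.74
ΣP(Q3 2012)Q(Q3 2012) = 11.67×151 + 487.23×3 + 3.32×128 + 663.13×8 = 1762.17 + 1461.69 + 424.96 + 5305.04 = 8953.86
link = 9618.74/8953.86 = 1.074256
Chained index = 100 × 1.116617 × 0.997699 × 1.074256 = 119.6773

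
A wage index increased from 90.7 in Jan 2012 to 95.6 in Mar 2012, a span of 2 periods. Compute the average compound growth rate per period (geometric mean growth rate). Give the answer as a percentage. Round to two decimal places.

Growth factor = (95.6/90.7)^(1/2) = (1.054024)^(1/2) = 1.026657
Growth rate = 1.026657 − 1 = 0.026657 = 2.6657%

2.67%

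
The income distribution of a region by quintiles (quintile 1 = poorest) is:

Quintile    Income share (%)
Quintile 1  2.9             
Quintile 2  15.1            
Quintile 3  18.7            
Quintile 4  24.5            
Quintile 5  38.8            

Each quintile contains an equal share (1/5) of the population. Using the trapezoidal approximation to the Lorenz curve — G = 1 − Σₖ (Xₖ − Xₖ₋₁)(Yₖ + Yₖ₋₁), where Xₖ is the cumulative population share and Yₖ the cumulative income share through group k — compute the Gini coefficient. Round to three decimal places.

Cumulative income shares Yₖ: 0.0290, 0.1800, 0.3670, 0.6120, 1.0000
Σ (Xₖ−Xₖ₋₁)(Yₖ+Yₖ₋₁) = (1/5)(0.0290+0.0000) + (1/5)(0.1800+0.0290) + (1/5)(0.3670+0.1800) + (1/5)(0.6120+0.3670) + (1/5)(1.0000+0.6120)
  = 0.0058 + 0.0418 + 0.1094 + 0.1958 + 0.3224 = 0.6752
G = 1 − 0.6752 = 0.3248

0.325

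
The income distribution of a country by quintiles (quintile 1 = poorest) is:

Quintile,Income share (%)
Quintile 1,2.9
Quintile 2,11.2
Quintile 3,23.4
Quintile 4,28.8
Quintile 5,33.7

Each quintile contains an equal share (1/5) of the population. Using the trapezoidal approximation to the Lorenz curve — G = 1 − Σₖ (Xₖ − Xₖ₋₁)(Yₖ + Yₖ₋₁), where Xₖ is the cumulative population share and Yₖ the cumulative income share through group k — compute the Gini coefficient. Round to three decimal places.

Cumulative income shares Yₖ: 0.0290, 0.1410, 0.3750, 0.6630, 1.0000
Σ (Xₖ−Xₖ₋₁)(Yₖ+Yₖ₋₁) = (1/5)(0.0290+0.0000) + (1/5)(0.1410+0.0290) + (1/5)(0.3750+0.1410) + (1/5)(0.6630+0.3750) + (1/5)(1.0000+0.6630)
  = 0.0058 + 0.0340 + 0.1032 + 0.2076 + 0.3326 = 0.6832
G = 1 − 0.6832 = 0.3168

0.317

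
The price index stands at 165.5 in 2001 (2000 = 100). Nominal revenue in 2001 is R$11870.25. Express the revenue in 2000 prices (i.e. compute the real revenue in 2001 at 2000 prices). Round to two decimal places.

Real = Nominal ÷ (Index/100) = 11870.25 ÷ (165.5/100)
     = 11870.25 ÷ 1.655 = 7172.3565

7172.36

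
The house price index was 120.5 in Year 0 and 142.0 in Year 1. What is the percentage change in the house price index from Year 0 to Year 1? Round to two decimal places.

17.84%

Change = (142.0 − 120.5) / 120.5 × 100
       = 21.5 / 120.5 × 100 = 17.8423%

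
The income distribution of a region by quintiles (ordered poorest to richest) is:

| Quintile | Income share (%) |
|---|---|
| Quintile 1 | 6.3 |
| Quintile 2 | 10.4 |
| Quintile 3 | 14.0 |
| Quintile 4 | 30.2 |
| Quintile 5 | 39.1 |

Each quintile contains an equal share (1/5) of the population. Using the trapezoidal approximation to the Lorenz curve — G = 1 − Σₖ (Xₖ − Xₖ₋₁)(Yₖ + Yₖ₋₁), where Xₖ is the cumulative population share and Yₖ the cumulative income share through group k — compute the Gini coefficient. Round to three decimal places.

Cumulative income shares Yₖ: 0.0630, 0.1670, 0.3070, 0.6090, 1.0000
Σ (Xₖ−Xₖ₋₁)(Yₖ+Yₖ₋₁) = (1/5)(0.0630+0.0000) + (1/5)(0.1670+0.0630) + (1/5)(0.3070+0.1670) + (1/5)(0.6090+0.3070) + (1/5)(1.0000+0.6090)
  = 0.0126 + 0.0460 + 0.0948 + 0.1832 + 0.3218 = 0.6584
G = 1 − 0.6584 = 0.3416

0.342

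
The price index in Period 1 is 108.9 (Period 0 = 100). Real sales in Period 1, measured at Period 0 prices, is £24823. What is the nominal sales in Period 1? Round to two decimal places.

Nominal = Real × (Index/100) = 24823 × (108.9/100)
        = 24823 × 1.089 = 27032.2470

27032.25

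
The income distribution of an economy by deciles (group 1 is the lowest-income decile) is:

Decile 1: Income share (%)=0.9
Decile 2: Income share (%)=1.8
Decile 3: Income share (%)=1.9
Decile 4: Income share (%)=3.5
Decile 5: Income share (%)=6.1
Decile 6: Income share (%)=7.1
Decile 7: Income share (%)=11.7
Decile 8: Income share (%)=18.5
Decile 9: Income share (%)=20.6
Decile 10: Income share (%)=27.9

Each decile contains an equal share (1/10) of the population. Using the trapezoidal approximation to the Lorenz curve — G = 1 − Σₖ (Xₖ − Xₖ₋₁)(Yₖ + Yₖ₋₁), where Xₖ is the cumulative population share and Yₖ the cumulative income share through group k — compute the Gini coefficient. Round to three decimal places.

Cumulative income shares Yₖ: 0.0090, 0.0270, 0.0460, 0.0810, 0.1420, 0.2130, 0.3300, 0.5150, 0.7210, 1.0000
Σ (Xₖ−Xₖ₋₁)(Yₖ+Yₖ₋₁) = (1/10)(0.0090+0.0000) + (1/10)(0.0270+0.0090) + (1/10)(0.0460+0.0270) + (1/10)(0.0810+0.0460) + (1/10)(0.1420+0.0810) + (1/10)(0.2130+0.1420) + (1/10)(0.3300+0.2130) + (1/10)(0.5150+0.3300) + (1/10)(0.7210+0.5150) + (1/10)(1.0000+0.7210)
  = 0.0009 + 0.0036 + 0.0073 + 0.0127 + 0.0223 + 0.0355 + 0.0543 + 0.0845 + 0.1236 + 0.1721 = 0.5168
G = 1 − 0.5168 = 0.4832

0.483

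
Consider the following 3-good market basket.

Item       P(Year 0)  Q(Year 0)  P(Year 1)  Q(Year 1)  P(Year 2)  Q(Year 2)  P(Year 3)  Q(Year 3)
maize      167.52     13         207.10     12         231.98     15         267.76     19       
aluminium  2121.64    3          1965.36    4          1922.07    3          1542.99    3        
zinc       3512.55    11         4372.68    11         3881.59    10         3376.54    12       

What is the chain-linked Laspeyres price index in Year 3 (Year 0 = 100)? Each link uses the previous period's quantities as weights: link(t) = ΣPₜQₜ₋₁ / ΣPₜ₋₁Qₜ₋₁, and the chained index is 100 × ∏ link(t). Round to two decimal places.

96.45

Link Year 0→Year 1:
ΣP(Year 1)Q(Year 0) = 207.10×13 + 1965.36×3 + 4372.68×11 = 2692.3 + 5896.08 + 48099.48 = 56687.86
ΣP(Year 0)Q(Year 0) = 167.52×13 + 2121.64×3 + 3512.55×11 = 2177.76 + 6364.92 + 38638.05 = 47180.73
link = 56687.86/47180.73 = 1.201505
Link Year 1→Year 2:
ΣP(Year 2)Q(Year 1) = 231.98×12 + 1922.07×4 + 3881.59×11 = 2783.76 + 7688.28 + 42697.49 = 53169.53
ΣP(Year 1)Q(Year 1) = 207.10×12 + 1965.36×4 + 4372.68×11 = 2485.2 + 7861.44 + 48099.48 = 58446.12
link = 53169.53/58446.12 = 0.909719
Link Year 2→Year 3:
ΣP(Year 3)Q(Year 2) = 267.76×15 + 1542.99×3 + 3376.54×10 = 4016.4 + 4628.97 + 33765.4 = 42410.77
ΣP(Year 2)Q(Year 2) = 231.98×15 + 1922.07×3 + 3881.59×10 = 3479.7 + 5766.21 + 38815.9 = 48061.81
link = 42410.77/48061.81 = 0.882421
Chained index = 100 × 1.201505 × 0.909719 × 0.882421 = 96.4514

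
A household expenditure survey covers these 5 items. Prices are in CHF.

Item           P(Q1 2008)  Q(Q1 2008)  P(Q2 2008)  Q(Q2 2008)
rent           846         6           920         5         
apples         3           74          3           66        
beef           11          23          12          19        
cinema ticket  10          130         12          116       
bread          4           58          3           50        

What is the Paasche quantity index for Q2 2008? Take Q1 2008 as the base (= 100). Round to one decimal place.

84.7

Paasche quantity index uses current-period prices as weights.
ΣP(Q2 2008)·Q(Q2 2008) = 920×5 + 3×66 + 12×19 + 12×116 + 3×50 = 4600 + 198 + 228 + 1392 + 150 = 6568
ΣP(Q2 2008)·Q(Q1 2008) = 920×6 + 3×74 + 12×23 + 12×130 + 3×58 = 5520 + 222 + 276 + 1560 + 174 = 7752
Index = 6568 / 7752 × 100 = 84.7265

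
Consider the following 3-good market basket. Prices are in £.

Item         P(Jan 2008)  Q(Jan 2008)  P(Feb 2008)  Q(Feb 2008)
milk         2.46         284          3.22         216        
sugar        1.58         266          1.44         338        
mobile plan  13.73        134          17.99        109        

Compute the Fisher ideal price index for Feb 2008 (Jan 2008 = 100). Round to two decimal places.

124.00

Laspeyres component (base-period weights):
ΣP(Feb 2008)Q(Jan 2008) = 3.22×284 + 1.44×266 + 17.99×134 = 914.48 + 383.04 + 2410.66 = 3708.18
ΣP(Jan 2008)Q(Jan 2008) = 2.46×284 + 1.58×266 + 13.73×134 = 698.64 + 420.28 + 1839.82 = 2958.74
L = 3708.18 / 2958.74 × 100 = 125.3297
Paasche component (current-period weights):
ΣP(Feb 2008)Q(Feb 2008) = 3.22×216 + 1.44×338 + 17.99×109 = 695.52 + 486.72 + 1960.91 = 3143.15
ΣP(Jan 2008)Q(Feb 2008) = 2.46×216 + 1.58×338 + 13.73×109 = 531.36 + 534.04 + 1496.57 = 2561.97
P = 3143.15 / 2561.97 × 100 = 122.6849
Fisher = √(L × P) = √(125.3297 × 122.6849) = 124.0002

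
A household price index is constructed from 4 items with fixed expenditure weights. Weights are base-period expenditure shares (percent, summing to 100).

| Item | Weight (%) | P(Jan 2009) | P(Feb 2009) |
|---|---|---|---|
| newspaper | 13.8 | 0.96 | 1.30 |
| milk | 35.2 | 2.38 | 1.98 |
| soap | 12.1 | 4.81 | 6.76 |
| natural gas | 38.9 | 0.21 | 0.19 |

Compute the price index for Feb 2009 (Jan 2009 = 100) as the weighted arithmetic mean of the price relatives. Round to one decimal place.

100.2

newspaper: 13.8 × (1.30/0.96) = 13.8 × 1.354167 = 18.6875
milk: 35.2 × (1.98/2.38) = 35.2 × 0.831933 = 29.2840
soap: 12.1 × (6.76/4.81) = 12.1 × 1.405405 = 17.0054
natural gas: 38.9 × (0.19/0.21) = 38.9 × 0.904762 = 35.1952
Index = Σ wᵢ·(p₁ᵢ/p₀ᵢ) = 18.6875 + 29.2840 + 17.0054 + 35.1952 = 100.1722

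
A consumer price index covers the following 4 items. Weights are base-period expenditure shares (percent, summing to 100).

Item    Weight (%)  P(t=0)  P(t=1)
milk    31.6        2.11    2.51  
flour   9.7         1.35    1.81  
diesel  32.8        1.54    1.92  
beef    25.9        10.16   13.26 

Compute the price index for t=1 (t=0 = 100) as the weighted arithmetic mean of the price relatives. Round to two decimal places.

milk: 31.6 × (2.51/2.11) = 31.6 × 1.189573 = 37.5905
flour: 9.7 × (1.81/1.35) = 9.7 × 1.340741 = 13.0052
diesel: 32.8 × (1.92/1.54) = 32.8 × 1.246753 = 40.8935
beef: 25.9 × (13.26/10.16) = 25.9 × 1.305118 = 33.8026
Index = Σ wᵢ·(p₁ᵢ/p₀ᵢ) = 37.5905 + 13.0052 + 40.8935 + 33.8026 = 125.2918

125.29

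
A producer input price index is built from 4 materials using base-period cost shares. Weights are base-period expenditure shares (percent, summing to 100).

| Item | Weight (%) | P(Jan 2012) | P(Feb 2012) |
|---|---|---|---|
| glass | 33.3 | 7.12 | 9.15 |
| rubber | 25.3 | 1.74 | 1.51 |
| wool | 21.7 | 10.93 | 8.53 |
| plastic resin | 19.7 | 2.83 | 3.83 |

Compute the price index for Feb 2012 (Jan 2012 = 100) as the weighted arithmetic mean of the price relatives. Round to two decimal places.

108.35

glass: 33.3 × (9.15/7.12) = 33.3 × 1.285112 = 42.7942
rubber: 25.3 × (1.51/1.74) = 25.3 × 0.867816 = 21.9557
wool: 21.7 × (8.53/10.93) = 21.7 × 0.780421 = 16.9351
plastic resin: 19.7 × (3.83/2.83) = 19.7 × 1.353357 = 26.6611
Index = Σ wᵢ·(p₁ᵢ/p₀ᵢ) = 42.7942 + 21.9557 + 16.9351 + 26.6611 = 108.3463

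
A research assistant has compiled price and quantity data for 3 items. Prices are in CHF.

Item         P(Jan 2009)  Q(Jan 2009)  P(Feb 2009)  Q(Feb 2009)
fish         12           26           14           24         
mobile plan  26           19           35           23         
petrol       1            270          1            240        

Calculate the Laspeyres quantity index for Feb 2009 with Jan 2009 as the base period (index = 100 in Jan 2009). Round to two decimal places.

104.65

Laspeyres quantity index uses base-period prices as weights.
ΣP(Jan 2009)·Q(Feb 2009) = 12×24 + 26×23 + 1×240 = 288 + 598 + 240 = 1126
ΣP(Jan 2009)·Q(Jan 2009) = 12×26 + 26×19 + 1×270 = 312 + 494 + 270 = 1076
Index = 1126 / 1076 × 100 = 104.6468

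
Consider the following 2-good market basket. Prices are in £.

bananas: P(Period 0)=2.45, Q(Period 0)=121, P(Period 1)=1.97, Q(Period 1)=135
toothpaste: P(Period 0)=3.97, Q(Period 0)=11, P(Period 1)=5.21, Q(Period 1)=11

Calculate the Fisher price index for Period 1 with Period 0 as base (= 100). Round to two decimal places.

86.63

Laspeyres component (base-period weights):
ΣP(Period 1)Q(Period 0) = 1.97×121 + 5.21×11 = 238.37 + 57.31 = 295.68
ΣP(Period 0)Q(Period 0) = 2.45×121 + 3.97×11 = 296.45 + 43.67 = 340.12
L = 295.68 / 340.12 × 100 = 86.9340
Paasche component (current-period weights):
ΣP(Period 1)Q(Period 1) = 1.97×135 + 5.21×11 = 265.95 + 57.31 = 323.26
ΣP(Period 0)Q(Period 1) = 2.45×135 + 3.97×11 = 330.75 + 43.67 = 374.42
P = 323.26 / 374.42 × 100 = 86.3362
Fisher = √(L × P) = √(86.9340 × 86.3362) = 86.6346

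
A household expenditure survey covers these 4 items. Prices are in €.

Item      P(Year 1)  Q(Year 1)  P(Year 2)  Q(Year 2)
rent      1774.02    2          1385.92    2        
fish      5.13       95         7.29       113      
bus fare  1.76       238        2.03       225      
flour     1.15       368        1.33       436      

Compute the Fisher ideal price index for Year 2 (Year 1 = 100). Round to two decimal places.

Laspeyres component (base-period weights):
ΣP(Year 2)Q(Year 1) = 1385.92×2 + 7.29×95 + 2.03×238 + 1.33×368 = 2771.84 + 692.55 + 483.14 + 489.44 = 4436.97
ΣP(Year 1)Q(Year 1) = 1774.02×2 + 5.13×95 + 1.76×238 + 1.15×368 = 3548.04 + 487.35 + 418.88 + 423.2 = 4877.47
L = 4436.97 / 4877.47 × 100 = 90.9687
Paasche component (current-period weights):
ΣP(Year 2)Q(Year 2) = 1385.92×2 + 7.29×113 + 2.03×225 + 1.33×436 = 2771.84 + 823.77 + 456.75 + 579.88 = 4632.24
ΣP(Year 1)Q(Year 2) = 1774.02×2 + 5.13×113 + 1.76×225 + 1.15×436 = 3548.04 + 579.69 + 396 + 501.4 = 5025.13
P = 4632.24 / 5025.13 × 100 = 92.1815
Fisher = √(L × P) = √(90.9687 × 92.1815) = 91.5731

91.57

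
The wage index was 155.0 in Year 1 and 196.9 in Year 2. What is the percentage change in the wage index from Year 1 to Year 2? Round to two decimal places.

27.03%

Change = (196.9 − 155.0) / 155.0 × 100
       = 41.9 / 155.0 × 100 = 27.0323%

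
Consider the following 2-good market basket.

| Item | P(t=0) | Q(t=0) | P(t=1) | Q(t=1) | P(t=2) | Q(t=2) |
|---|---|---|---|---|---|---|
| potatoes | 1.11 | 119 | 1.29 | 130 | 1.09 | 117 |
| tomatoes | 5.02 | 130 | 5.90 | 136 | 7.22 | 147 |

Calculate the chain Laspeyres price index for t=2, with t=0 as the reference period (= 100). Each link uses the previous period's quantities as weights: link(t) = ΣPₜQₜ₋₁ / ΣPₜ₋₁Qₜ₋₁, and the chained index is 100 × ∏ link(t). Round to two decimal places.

135.87

Link t=0→t=1:
ΣP(t=1)Q(t=0) = 1.29×119 + 5.90×130 = 153.51 + 767 = 920.51
ΣP(t=0)Q(t=0) = 1.11×119 + 5.02×130 = 132.09 + 652.6 = 784.69
link = 920.51/784.69 = 1.173087
Link t=1→t=2:
ΣP(t=2)Q(t=1) = 1.09×130 + 7.22×136 = 141.7 + 981.92 = 1123.62
ΣP(t=1)Q(t=1) = 1.29×130 + 5.90×136 = 167.7 + 802.4 = 970.1
link = 1123.62/970.1 = 1.158252
Chained index = 100 × 1.173087 × 1.158252 = 135.8731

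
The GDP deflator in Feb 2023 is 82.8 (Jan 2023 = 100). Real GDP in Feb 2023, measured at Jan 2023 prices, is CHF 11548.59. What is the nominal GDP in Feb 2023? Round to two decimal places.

9562.23

Nominal = Real × (Index/100) = 11548.59 × (82.8/100)
        = 11548.59 × 0.828 = 9562.2325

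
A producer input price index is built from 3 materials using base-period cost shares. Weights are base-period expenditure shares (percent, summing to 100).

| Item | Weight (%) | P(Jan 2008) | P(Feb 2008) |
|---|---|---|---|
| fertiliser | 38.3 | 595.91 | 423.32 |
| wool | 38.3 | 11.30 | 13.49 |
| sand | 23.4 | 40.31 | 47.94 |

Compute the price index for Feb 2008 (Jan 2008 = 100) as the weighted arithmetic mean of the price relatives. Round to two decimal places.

100.76

fertiliser: 38.3 × (423.32/595.91) = 38.3 × 0.710376 = 27.2074
wool: 38.3 × (13.49/11.30) = 38.3 × 1.193805 = 45.7227
sand: 23.4 × (47.94/40.31) = 23.4 × 1.189283 = 27.8292
Index = Σ wᵢ·(p₁ᵢ/p₀ᵢ) = 27.2074 + 45.7227 + 27.8292 = 100.7594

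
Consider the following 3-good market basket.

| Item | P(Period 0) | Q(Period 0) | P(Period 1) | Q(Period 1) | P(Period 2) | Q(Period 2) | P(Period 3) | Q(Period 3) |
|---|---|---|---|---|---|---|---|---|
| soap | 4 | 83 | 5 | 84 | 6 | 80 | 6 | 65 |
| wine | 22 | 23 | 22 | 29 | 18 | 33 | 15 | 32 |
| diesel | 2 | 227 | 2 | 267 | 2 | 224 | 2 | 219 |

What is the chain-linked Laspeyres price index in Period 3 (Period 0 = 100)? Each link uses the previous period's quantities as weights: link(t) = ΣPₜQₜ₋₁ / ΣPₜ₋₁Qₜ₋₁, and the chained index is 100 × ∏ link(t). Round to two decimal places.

Link Period 0→Period 1:
ΣP(Period 1)Q(Period 0) = 5×83 + 22×23 + 2×227 = 415 + 506 + 454 = 1375
ΣP(Period 0)Q(Period 0) = 4×83 + 22×23 + 2×227 = 332 + 506 + 454 = 1292
link = 1375/1292 = 1.064241
Link Period 1→Period 2:
ΣP(Period 2)Q(Period 1) = 6×84 + 18×29 + 2×267 = 504 + 522 + 534 = 1560
ΣP(Period 1)Q(Period 1) = 5×84 + 22×29 + 2×267 = 420 + 638 + 534 = 1592
link = 1560/1592 = 0.979899
Link Period 2→Period 3:
ΣP(Period 3)Q(Period 2) = 6×80 + 15×33 + 2×224 = 480 + 495 + 448 = 1423
ΣP(Period 2)Q(Period 2) = 6×80 + 18×33 + 2×224 = 480 + 594 + 448 = 1522
link = 1423/1522 = 0.934954
Chained index = 100 × 1.064241 × 0.979899 × 0.934954 = 97.5017

97.50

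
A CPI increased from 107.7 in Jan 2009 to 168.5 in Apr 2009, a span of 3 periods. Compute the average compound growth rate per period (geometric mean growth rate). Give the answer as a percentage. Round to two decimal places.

Growth factor = (168.5/107.7)^(1/3) = (1.564531)^(1/3) = 1.160900
Growth rate = 1.160900 − 1 = 0.160900 = 16.0900%

16.09%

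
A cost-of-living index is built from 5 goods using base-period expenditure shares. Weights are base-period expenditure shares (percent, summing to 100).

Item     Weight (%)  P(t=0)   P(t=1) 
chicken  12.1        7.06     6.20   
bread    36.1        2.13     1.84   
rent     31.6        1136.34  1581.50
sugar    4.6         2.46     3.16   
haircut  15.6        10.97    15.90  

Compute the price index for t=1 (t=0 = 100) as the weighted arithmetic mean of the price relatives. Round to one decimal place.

chicken: 12.1 × (6.20/7.06) = 12.1 × 0.878187 = 10.6261
bread: 36.1 × (1.84/2.13) = 36.1 × 0.863850 = 31.1850
rent: 31.6 × (1581.50/1136.34) = 31.6 × 1.391749 = 43.9793
sugar: 4.6 × (3.16/2.46) = 4.6 × 1.284553 = 5.9089
haircut: 15.6 × (15.90/10.97) = 15.6 × 1.449407 = 22.6108
Index = Σ wᵢ·(p₁ᵢ/p₀ᵢ) = 10.6261 + 31.1850 + 43.9793 + 5.9089 + 22.6108 = 114.3100

114.3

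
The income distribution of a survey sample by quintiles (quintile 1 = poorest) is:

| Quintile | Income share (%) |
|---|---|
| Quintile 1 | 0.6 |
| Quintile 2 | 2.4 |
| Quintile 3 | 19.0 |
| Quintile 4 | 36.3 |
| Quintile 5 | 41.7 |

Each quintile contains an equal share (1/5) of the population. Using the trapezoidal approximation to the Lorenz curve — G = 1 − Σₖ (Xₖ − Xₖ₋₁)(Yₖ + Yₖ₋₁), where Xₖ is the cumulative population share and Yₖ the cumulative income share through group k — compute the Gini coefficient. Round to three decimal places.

Cumulative income shares Yₖ: 0.0060, 0.0300, 0.2200, 0.5830, 1.0000
Σ (Xₖ−Xₖ₋₁)(Yₖ+Yₖ₋₁) = (1/5)(0.0060+0.0000) + (1/5)(0.0300+0.0060) + (1/5)(0.2200+0.0300) + (1/5)(0.5830+0.2200) + (1/5)(1.0000+0.5830)
  = 0.0012 + 0.0072 + 0.0500 + 0.1606 + 0.3166 = 0.5356
G = 1 − 0.5356 = 0.4644

0.464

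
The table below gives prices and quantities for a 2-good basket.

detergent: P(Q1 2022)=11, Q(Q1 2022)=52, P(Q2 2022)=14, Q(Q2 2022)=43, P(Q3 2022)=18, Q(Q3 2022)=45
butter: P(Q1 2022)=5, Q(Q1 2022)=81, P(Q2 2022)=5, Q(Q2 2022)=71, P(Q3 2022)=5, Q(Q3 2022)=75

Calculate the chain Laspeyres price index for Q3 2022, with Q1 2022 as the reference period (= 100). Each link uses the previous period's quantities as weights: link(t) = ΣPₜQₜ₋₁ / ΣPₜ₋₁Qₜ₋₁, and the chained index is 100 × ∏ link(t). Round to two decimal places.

Link Q1 2022→Q2 2022:
ΣP(Q2 2022)Q(Q1 2022) = 14×52 + 5×81 = 728 + 405 = 1133
ΣP(Q1 2022)Q(Q1 2022) = 11×52 + 5×81 = 572 + 405 = 977
link = 1133/977 = 1.159672
Link Q2 2022→Q3 2022:
ΣP(Q3 2022)Q(Q2 2022) = 18×43 + 5×71 = 774 + 355 = 1129
ΣP(Q2 2022)Q(Q2 2022) = 14×43 + 5×71 = 602 + 355 = 957
link = 1129/957 = 1.179728
Chained index = 100 × 1.159672 × 1.179728 = 136.8098

136.81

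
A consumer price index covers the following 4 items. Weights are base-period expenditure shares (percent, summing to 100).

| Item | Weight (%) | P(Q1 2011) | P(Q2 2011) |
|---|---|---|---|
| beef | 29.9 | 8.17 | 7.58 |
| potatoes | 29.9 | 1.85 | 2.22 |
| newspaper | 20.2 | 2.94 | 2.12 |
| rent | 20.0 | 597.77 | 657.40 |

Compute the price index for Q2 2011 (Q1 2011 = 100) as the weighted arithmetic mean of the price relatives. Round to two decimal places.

100.18

beef: 29.9 × (7.58/8.17) = 29.9 × 0.927785 = 27.7408
potatoes: 29.9 × (2.22/1.85) = 29.9 × 1.200000 = 35.8800
newspaper: 20.2 × (2.12/2.94) = 20.2 × 0.721088 = 14.5660
rent: 20.0 × (657.40/597.77) = 20.0 × 1.099754 = 21.9951
Index = Σ wᵢ·(p₁ᵢ/p₀ᵢ) = 27.7408 + 35.8800 + 14.5660 + 21.9951 = 100.1818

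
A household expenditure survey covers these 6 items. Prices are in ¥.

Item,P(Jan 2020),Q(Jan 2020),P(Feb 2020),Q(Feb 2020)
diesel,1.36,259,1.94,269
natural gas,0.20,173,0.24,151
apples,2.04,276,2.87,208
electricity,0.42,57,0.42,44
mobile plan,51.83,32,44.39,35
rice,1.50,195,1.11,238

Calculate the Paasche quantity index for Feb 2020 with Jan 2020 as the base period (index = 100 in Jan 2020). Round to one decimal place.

Paasche quantity index uses current-period prices as weights.
ΣP(Feb 2020)·Q(Feb 2020) = 1.94×269 + 0.24×151 + 2.87×208 + 0.42×44 + 44.39×35 + 1.11×238 = 521.86 + 36.24 + 596.96 + 18.48 + 1553.65 + 264.18 = 2991.37
ΣP(Feb 2020)·Q(Jan 2020) = 1.94×259 + 0.24×173 + 2.87×276 + 0.42×57 + 44.39×32 + 1.11×195 = 502.46 + 41.52 + 792.12 + 23.94 + 1420.48 + 216.45 = 2996.97
Index = 2991.37 / 2996.97 × 100 = 99.8131

99.8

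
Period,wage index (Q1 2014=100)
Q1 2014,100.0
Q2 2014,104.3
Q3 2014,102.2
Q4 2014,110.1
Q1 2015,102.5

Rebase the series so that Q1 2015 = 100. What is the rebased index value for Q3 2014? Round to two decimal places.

Rebased(Q3 2014) = 102.2 / 102.5 × 100 = 99.7073

99.71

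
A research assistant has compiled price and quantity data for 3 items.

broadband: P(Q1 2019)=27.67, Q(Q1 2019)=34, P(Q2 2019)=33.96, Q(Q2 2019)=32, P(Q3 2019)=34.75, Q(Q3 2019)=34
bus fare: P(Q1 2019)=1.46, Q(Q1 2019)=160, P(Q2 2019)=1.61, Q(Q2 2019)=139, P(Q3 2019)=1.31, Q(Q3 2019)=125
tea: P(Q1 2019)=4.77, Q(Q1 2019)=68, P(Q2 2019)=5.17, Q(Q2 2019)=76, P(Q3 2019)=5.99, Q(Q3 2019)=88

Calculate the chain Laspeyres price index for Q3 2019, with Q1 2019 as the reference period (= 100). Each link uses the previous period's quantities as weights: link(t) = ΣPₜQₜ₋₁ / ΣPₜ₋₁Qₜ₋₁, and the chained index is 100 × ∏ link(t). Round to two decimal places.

Link Q1 2019→Q2 2019:
ΣP(Q2 2019)Q(Q1 2019) = 33.96×34 + 1.61×160 + 5.17×68 = 1154.64 + 257.6 + 351.56 = 1763.8
ΣP(Q1 2019)Q(Q1 2019) = 27.67×34 + 1.46×160 + 4.77×68 = 940.78 + 233.6 + 324.36 = 1498.74
link = 1763.8/1498.74 = 1.176855
Link Q2 2019→Q3 2019:
ΣP(Q3 2019)Q(Q2 2019) = 34.75×32 + 1.31×139 + 5.99×76 = 1112 + 182.09 + 455.24 = 1749.33
ΣP(Q2 2019)Q(Q2 2019) = 33.96×32 + 1.61×139 + 5.17×76 = 1086.72 + 223.79 + 392.92 = 1703.43
link = 1749.33/1703.43 = 1.026946
Chained index = 100 × 1.176855 × 1.026946 = 120.8566

120.86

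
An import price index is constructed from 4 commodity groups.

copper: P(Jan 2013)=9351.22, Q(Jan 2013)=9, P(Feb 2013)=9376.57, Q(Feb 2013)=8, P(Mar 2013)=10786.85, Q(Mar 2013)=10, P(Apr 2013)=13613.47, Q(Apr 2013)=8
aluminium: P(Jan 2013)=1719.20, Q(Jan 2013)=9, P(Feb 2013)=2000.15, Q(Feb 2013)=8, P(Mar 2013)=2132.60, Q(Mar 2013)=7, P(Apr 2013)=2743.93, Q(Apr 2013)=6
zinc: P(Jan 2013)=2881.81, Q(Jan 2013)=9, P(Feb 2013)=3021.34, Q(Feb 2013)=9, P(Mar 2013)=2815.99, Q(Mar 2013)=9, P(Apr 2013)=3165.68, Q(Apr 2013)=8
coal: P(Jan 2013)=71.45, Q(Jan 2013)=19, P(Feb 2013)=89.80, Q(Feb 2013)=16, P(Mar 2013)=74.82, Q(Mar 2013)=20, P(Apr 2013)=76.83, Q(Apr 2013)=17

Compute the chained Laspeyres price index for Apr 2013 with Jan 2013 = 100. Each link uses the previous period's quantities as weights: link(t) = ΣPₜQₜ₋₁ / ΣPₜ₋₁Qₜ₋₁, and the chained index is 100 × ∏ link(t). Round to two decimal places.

139.12

Link Jan 2013→Feb 2013:
ΣP(Feb 2013)Q(Jan 2013) = 9376.57×9 + 2000.15×9 + 3021.34×9 + 89.80×19 = 84389.13 + 18001.35 + 27192.06 + 1706.2 = 131288.74
ΣP(Jan 2013)Q(Jan 2013) = 9351.22×9 + 1719.20×9 + 2881.81×9 + 71.45×19 = 84160.98 + 15472.8 + 25936.29 + 1357.55 = 126927.62
link = 131288.74/126927.62 = 1.034359
Link Feb 2013→Mar 2013:
ΣP(Mar 2013)Q(Feb 2013) = 10786.85×8 + 2132.60×8 + 2815.99×9 + 74.82×16 = 86294.8 + 17060.8 + 25343.91 + 1197.12 = 129896.63
ΣP(Feb 2013)Q(Feb 2013) = 9376.57×8 + 2000.15×8 + 3021.34×9 + 89.80×16 = 75012.56 + 16001.2 + 27192.06 + 1436.8 = 119642.62
link = 129896.63/119642.62 = 1.085705
Link Mar 2013→Apr 2013:
ΣP(Apr 2013)Q(Mar 2013) = 13613.47×10 + 2743.93×7 + 3165.68×9 + 76.83×20 = 136134.7 + 19207.51 + 28491.12 + 1536.6 = 185369.93
ΣP(Mar 2013)Q(Mar 2013) = 10786.85×10 + 2132.60×7 + 2815.99×9 + 74.82×20 = 107868.5 + 14928.2 + 25343.91 + 1496.4 = 149637.01
link = 185369.93/149637.01 = 1.238797
Chained index = 100 × 1.034359 × 1.085705 × 1.238797 = 139.1181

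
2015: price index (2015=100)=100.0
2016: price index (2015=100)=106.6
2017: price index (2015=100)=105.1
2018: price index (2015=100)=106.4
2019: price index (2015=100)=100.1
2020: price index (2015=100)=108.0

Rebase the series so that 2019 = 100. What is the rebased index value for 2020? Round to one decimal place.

Rebased(2020) = 108.0 / 100.1 × 100 = 107.8921

107.9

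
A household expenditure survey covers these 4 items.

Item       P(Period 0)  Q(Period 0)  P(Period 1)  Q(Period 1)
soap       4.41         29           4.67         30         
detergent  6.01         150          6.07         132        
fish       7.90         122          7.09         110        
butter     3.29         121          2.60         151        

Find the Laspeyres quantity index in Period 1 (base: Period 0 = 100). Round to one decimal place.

Laspeyres quantity index uses base-period prices as weights.
ΣP(Period 0)·Q(Period 1) = 4.41×30 + 6.01×132 + 7.90×110 + 3.29×151 = 132.3 + 793.32 + 869 + 496.79 = 2291.41
ΣP(Period 0)·Q(Period 0) = 4.41×29 + 6.01×150 + 7.90×122 + 3.29×121 = 127.89 + 901.5 + 963.8 + 398.09 = 2391.28
Index = 2291.41 / 2391.28 × 100 = 95.8236

95.8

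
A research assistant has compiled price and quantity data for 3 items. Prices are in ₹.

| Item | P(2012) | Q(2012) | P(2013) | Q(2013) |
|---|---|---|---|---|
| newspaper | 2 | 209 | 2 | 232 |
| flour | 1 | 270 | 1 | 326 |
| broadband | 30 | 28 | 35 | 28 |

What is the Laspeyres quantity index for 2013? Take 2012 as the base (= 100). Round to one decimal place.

Laspeyres quantity index uses base-period prices as weights.
ΣP(2012)·Q(2013) = 2×232 + 1×326 + 30×28 = 464 + 326 + 840 = 1630
ΣP(2012)·Q(2012) = 2×209 + 1×270 + 30×28 = 418 + 270 + 840 = 1528
Index = 1630 / 1528 × 100 = 106.6754

106.7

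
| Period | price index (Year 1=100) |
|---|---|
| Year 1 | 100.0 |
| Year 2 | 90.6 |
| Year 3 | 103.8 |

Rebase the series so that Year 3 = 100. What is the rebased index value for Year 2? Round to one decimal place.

Rebased(Year 2) = 90.6 / 103.8 × 100 = 87.2832

87.3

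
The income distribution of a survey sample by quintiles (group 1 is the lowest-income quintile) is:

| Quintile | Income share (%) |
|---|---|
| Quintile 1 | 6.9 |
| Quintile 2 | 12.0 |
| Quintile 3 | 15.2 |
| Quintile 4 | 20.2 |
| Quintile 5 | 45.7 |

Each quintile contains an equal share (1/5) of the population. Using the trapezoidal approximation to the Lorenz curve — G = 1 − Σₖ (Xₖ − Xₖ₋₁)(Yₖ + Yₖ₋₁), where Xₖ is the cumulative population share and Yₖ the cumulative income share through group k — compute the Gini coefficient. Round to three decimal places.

0.343

Cumulative income shares Yₖ: 0.0690, 0.1890, 0.3410, 0.5430, 1.0000
Σ (Xₖ−Xₖ₋₁)(Yₖ+Yₖ₋₁) = (1/5)(0.0690+0.0000) + (1/5)(0.1890+0.0690) + (1/5)(0.3410+0.1890) + (1/5)(0.5430+0.3410) + (1/5)(1.0000+0.5430)
  = 0.0138 + 0.0516 + 0.1060 + 0.1768 + 0.3086 = 0.6568
G = 1 − 0.6568 = 0.3432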